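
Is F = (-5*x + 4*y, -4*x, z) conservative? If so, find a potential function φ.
No, ∇×F = (0, 0, -8) ≠ 0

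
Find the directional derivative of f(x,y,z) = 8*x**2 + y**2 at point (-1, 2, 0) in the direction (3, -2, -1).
-4*sqrt(14)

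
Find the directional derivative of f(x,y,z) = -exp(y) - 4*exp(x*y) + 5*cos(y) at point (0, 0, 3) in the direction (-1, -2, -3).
sqrt(14)/7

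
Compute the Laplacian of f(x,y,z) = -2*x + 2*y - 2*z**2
-4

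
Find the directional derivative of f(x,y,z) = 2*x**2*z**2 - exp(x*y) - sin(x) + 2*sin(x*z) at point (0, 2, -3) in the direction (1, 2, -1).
-3*sqrt(6)/2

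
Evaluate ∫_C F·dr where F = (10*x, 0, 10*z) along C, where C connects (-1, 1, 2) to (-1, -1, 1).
-15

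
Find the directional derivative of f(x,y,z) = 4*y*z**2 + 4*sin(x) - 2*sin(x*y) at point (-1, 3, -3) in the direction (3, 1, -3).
4*sqrt(19)*(3*cos(1) - 4*cos(3) + 63)/19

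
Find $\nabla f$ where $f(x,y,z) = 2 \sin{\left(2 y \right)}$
(0, 4*cos(2*y), 0)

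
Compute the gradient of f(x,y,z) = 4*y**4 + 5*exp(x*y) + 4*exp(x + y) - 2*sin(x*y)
(5*y*exp(x*y) - 2*y*cos(x*y) + 4*exp(x + y), 5*x*exp(x*y) - 2*x*cos(x*y) + 16*y**3 + 4*exp(x + y), 0)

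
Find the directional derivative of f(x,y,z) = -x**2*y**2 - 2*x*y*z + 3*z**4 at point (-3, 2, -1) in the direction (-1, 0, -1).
-14*sqrt(2)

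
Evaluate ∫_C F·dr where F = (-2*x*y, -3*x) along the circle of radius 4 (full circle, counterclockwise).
-48*pi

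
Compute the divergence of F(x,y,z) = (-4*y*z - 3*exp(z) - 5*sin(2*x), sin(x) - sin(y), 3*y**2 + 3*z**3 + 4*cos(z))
9*z**2 - 4*sin(z) - 10*cos(2*x) - cos(y)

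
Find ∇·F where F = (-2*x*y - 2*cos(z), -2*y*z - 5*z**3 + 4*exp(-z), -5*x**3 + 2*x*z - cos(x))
2*x - 2*y - 2*z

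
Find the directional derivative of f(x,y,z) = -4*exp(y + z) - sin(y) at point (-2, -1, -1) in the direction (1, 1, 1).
-sqrt(3)*(exp(2)*cos(1) + 8)*exp(-2)/3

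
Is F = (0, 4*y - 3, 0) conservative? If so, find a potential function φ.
Yes, F is conservative. φ = y*(2*y - 3)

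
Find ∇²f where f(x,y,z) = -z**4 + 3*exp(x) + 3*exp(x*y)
3*x**2*exp(x*y) + 3*y**2*exp(x*y) - 12*z**2 + 3*exp(x)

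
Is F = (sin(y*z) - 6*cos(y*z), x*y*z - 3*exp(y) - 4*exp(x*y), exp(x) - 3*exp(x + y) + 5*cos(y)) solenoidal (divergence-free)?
No, ∇·F = x*z - 4*x*exp(x*y) - 3*exp(y)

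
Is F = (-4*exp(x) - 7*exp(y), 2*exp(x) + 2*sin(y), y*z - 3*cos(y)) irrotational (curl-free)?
No, ∇×F = (z + 3*sin(y), 0, 2*exp(x) + 7*exp(y))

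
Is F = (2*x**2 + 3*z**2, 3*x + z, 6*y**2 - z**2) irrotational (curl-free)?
No, ∇×F = (12*y - 1, 6*z, 3)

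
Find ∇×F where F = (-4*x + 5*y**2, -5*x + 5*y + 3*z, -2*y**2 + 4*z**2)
(-4*y - 3, 0, -10*y - 5)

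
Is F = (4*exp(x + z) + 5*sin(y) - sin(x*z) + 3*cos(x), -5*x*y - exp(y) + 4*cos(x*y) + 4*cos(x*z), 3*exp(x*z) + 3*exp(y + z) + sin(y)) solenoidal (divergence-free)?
No, ∇·F = 3*x*exp(x*z) - 4*x*sin(x*y) - 5*x - z*cos(x*z) - exp(y) + 4*exp(x + z) + 3*exp(y + z) - 3*sin(x)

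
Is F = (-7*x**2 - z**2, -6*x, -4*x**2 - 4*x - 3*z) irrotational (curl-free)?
No, ∇×F = (0, 8*x - 2*z + 4, -6)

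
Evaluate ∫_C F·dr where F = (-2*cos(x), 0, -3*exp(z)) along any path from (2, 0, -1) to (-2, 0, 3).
-3*exp(3) + 3*exp(-1) + 4*sin(2)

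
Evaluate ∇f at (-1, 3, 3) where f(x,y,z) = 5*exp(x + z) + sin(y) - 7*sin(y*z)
(5*exp(2), cos(3) - 21*cos(9), -21*cos(9) + 5*exp(2))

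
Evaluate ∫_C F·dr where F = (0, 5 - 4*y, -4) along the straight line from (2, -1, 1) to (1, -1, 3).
-8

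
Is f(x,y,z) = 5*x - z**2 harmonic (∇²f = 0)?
No, ∇²f = -2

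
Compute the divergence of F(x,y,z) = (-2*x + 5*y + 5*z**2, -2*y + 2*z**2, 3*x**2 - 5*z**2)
-10*z - 4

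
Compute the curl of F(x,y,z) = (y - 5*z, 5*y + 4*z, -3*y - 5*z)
(-7, -5, -1)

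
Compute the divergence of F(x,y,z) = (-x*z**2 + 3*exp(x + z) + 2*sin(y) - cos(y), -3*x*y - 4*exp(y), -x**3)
-3*x - z**2 - 4*exp(y) + 3*exp(x + z)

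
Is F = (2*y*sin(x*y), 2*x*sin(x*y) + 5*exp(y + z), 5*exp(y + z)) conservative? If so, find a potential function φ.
Yes, F is conservative. φ = 5*exp(y + z) - 2*cos(x*y)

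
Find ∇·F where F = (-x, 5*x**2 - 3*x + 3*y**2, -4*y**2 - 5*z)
6*y - 6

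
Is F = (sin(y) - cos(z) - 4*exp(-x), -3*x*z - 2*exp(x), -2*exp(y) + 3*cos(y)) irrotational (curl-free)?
No, ∇×F = (3*x - 2*exp(y) - 3*sin(y), sin(z), -3*z - 2*exp(x) - cos(y))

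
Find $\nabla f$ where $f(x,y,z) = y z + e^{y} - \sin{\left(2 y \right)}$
(0, z + exp(y) - 2*cos(2*y), y)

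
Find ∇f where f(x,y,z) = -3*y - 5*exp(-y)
(0, -3 + 5*exp(-y), 0)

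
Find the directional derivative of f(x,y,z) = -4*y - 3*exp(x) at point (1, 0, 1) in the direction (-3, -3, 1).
3*sqrt(19)*(4 + 3*E)/19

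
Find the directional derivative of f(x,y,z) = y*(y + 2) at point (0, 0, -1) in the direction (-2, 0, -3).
0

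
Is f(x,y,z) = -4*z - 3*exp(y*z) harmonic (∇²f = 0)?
No, ∇²f = 3*(-y**2 - z**2)*exp(y*z)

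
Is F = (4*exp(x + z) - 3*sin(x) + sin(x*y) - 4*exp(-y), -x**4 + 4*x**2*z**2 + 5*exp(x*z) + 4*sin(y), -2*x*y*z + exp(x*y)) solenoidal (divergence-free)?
No, ∇·F = -2*x*y + y*cos(x*y) + 4*exp(x + z) - 3*cos(x) + 4*cos(y)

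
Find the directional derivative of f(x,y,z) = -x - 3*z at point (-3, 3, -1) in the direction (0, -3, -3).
3*sqrt(2)/2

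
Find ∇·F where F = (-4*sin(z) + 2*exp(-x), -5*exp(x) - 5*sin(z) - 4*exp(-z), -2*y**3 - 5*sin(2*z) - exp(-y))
-10*cos(2*z) - 2*exp(-x)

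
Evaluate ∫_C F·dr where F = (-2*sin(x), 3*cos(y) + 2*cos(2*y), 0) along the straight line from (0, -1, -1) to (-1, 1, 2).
-2 + 2*cos(1) + 2*sin(2) + 6*sin(1)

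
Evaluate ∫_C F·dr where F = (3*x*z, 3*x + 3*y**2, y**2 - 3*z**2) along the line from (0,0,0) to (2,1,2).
14/3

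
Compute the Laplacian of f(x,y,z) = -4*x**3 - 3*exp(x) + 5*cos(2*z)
-24*x - 3*exp(x) - 20*cos(2*z)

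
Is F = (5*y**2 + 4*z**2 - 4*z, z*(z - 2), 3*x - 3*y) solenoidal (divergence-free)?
Yes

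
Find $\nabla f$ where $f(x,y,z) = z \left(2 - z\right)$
(0, 0, 2 - 2*z)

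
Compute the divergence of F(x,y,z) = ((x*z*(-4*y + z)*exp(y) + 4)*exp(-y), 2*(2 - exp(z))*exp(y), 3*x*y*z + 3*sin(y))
3*x*y - z*(4*y - z) + 2*(2 - exp(z))*exp(y)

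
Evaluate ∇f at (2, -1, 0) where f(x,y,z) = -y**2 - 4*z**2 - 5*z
(0, 2, -5)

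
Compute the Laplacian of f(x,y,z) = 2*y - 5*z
0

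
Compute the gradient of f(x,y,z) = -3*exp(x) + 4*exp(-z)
(-3*exp(x), 0, -4*exp(-z))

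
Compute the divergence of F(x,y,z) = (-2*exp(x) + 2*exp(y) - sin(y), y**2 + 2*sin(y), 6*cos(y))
2*y - 2*exp(x) + 2*cos(y)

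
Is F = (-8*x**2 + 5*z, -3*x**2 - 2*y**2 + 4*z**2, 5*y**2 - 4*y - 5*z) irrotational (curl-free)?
No, ∇×F = (10*y - 8*z - 4, 5, -6*x)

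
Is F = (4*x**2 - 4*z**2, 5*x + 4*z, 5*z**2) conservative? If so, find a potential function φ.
No, ∇×F = (-4, -8*z, 5) ≠ 0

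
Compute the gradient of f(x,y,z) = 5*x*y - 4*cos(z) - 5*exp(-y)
(5*y, 5*x + 5*exp(-y), 4*sin(z))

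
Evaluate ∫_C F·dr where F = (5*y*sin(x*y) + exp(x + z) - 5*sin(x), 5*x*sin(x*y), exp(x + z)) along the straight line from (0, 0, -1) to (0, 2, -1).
0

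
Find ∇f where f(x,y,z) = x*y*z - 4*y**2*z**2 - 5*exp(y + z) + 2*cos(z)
(y*z, x*z - 8*y*z**2 - 5*exp(y + z), x*y - 8*y**2*z - 5*exp(y + z) - 2*sin(z))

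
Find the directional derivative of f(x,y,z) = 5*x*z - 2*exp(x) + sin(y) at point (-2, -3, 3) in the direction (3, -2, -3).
sqrt(22)*(-6 - 2*exp(2)*cos(3) + 75*exp(2))*exp(-2)/22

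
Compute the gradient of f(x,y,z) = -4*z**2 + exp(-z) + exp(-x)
(-exp(-x), 0, -8*z - exp(-z))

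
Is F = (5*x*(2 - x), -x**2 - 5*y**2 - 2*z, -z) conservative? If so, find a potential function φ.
No, ∇×F = (2, 0, -2*x) ≠ 0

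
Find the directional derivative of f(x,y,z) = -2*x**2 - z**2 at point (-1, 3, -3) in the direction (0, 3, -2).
-12*sqrt(13)/13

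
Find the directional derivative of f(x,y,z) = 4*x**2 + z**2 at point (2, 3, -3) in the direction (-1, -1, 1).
-22*sqrt(3)/3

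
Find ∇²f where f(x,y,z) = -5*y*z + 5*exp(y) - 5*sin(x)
5*exp(y) + 5*sin(x)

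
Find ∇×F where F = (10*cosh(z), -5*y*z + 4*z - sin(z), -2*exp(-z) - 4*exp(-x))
(5*y + cos(z) - 4, 10*sinh(z) - 4*exp(-x), 0)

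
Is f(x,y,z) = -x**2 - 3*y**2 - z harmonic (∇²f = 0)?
No, ∇²f = -8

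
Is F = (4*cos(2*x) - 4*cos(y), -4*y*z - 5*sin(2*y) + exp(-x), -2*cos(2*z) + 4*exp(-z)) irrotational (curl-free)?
No, ∇×F = (4*y, 0, -4*sin(y) - exp(-x))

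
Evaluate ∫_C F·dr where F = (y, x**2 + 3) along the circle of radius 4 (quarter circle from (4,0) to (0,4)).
164/3 - 4*pi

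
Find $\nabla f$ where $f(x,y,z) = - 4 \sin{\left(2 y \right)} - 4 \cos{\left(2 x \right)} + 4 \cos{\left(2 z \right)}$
(8*sin(2*x), -8*cos(2*y), -8*sin(2*z))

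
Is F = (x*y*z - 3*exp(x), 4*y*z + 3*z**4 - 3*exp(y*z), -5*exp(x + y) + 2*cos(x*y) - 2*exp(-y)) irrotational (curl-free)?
No, ∇×F = (-2*x*sin(x*y) + 3*y*exp(y*z) - 4*y - 12*z**3 - 5*exp(x + y) + 2*exp(-y), x*y + 2*y*sin(x*y) + 5*exp(x + y), -x*z)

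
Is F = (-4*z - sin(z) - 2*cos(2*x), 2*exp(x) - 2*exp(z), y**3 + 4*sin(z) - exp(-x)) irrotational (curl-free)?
No, ∇×F = (3*y**2 + 2*exp(z), -cos(z) - 4 - exp(-x), 2*exp(x))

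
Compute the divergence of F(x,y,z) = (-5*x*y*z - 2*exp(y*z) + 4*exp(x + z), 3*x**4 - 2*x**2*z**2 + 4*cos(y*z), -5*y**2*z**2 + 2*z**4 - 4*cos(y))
-10*y**2*z - 5*y*z + 8*z**3 - 4*z*sin(y*z) + 4*exp(x + z)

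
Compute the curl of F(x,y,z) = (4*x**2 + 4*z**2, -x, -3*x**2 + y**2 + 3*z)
(2*y, 6*x + 8*z, -1)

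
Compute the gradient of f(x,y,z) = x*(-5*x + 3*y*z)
(-10*x + 3*y*z, 3*x*z, 3*x*y)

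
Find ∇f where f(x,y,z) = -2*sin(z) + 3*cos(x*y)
(-3*y*sin(x*y), -3*x*sin(x*y), -2*cos(z))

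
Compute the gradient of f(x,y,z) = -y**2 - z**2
(0, -2*y, -2*z)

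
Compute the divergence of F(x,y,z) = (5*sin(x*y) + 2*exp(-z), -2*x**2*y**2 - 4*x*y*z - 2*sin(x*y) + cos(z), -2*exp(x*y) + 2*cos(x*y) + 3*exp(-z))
-4*x**2*y - 4*x*z - 2*x*cos(x*y) + 5*y*cos(x*y) - 3*exp(-z)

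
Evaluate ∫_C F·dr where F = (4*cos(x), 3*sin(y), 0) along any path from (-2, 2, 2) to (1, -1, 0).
-3*cos(1) + 3*cos(2) + 4*sin(1) + 4*sin(2)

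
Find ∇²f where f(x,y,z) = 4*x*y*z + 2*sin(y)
-2*sin(y)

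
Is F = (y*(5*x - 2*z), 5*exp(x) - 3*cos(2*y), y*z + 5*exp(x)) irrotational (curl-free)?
No, ∇×F = (z, -2*y - 5*exp(x), -5*x + 2*z + 5*exp(x))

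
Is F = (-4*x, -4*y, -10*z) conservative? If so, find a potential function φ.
Yes, F is conservative. φ = -2*x**2 - 2*y**2 - 5*z**2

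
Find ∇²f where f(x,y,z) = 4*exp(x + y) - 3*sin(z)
8*exp(x + y) + 3*sin(z)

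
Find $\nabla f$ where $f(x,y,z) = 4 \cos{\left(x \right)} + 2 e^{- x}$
(-4*sin(x) - 2*exp(-x), 0, 0)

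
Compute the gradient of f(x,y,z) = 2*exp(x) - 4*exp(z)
(2*exp(x), 0, -4*exp(z))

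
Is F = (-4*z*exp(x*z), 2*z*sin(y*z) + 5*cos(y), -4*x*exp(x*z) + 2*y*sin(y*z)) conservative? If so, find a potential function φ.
Yes, F is conservative. φ = -4*exp(x*z) + 5*sin(y) - 2*cos(y*z)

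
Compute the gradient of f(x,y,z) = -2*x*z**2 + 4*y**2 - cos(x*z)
(z*(-2*z + sin(x*z)), 8*y, x*(-4*z + sin(x*z)))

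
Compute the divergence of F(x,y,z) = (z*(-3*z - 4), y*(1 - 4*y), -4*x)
1 - 8*y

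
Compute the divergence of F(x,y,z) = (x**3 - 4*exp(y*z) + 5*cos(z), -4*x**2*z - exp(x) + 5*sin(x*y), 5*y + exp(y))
x*(3*x + 5*cos(x*y))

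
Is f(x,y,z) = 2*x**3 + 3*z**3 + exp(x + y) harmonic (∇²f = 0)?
No, ∇²f = 12*x + 18*z + 2*exp(x + y)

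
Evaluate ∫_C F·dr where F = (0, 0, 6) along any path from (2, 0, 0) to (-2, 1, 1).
6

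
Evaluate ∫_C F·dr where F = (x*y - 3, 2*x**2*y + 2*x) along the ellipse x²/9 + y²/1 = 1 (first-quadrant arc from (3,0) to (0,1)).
3*pi/2 + 21/2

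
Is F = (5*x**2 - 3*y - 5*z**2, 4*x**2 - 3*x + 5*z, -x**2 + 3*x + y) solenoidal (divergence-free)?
No, ∇·F = 10*x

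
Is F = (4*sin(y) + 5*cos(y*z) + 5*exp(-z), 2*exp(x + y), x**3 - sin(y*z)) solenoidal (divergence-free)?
No, ∇·F = -y*cos(y*z) + 2*exp(x + y)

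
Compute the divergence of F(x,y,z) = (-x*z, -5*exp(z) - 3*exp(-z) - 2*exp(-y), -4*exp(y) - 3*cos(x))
-z + 2*exp(-y)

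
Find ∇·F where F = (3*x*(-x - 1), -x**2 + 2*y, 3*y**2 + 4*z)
3 - 6*x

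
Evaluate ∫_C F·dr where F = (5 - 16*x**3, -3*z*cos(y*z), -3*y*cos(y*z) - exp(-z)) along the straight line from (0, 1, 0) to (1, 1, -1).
3*sin(1) + E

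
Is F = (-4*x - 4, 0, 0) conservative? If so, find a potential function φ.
Yes, F is conservative. φ = 2*x*(-x - 2)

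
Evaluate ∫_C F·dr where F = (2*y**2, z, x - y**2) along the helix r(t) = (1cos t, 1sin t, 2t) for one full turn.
-2*pi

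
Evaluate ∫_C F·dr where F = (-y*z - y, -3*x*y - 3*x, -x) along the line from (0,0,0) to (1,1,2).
-14/3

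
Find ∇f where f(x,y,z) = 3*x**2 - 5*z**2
(6*x, 0, -10*z)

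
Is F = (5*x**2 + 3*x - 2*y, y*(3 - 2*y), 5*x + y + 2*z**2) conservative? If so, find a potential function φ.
No, ∇×F = (1, -5, 2) ≠ 0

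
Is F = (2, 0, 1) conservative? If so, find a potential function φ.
Yes, F is conservative. φ = 2*x + z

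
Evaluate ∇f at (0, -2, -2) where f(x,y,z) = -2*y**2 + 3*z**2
(0, 8, -12)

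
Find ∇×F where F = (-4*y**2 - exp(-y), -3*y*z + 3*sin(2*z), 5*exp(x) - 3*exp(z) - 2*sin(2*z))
(3*y - 6*cos(2*z), -5*exp(x), 8*y - exp(-y))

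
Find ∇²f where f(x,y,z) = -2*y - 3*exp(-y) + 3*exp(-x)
-3*exp(-y) + 3*exp(-x)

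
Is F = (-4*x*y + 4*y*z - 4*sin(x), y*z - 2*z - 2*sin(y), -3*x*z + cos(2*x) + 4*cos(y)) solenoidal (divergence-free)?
No, ∇·F = -3*x - 4*y + z - 4*cos(x) - 2*cos(y)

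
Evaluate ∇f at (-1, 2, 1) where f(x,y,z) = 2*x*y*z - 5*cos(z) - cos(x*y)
(4 - 2*sin(2), -2 + sin(2), -4 + 5*sin(1))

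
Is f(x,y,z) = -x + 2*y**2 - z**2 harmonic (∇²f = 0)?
No, ∇²f = 2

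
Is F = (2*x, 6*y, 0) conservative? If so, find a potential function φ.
Yes, F is conservative. φ = x**2 + 3*y**2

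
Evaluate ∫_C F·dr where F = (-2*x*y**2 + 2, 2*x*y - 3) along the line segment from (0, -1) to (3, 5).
-57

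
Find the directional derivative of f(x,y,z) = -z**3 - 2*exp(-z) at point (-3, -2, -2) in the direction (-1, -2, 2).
-8 + 4*exp(2)/3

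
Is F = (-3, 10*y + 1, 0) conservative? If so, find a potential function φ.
Yes, F is conservative. φ = -3*x + 5*y**2 + y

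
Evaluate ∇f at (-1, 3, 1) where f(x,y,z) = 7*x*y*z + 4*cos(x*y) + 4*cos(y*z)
(12*sin(3) + 21, -7 - 8*sin(3), -21 - 12*sin(3))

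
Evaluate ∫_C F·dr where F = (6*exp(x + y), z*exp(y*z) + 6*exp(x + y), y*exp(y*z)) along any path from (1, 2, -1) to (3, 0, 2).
1 - exp(-2)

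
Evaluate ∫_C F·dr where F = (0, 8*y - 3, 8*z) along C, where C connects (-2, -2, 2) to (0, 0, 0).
-38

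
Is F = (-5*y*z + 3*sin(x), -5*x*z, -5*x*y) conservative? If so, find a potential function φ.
Yes, F is conservative. φ = -5*x*y*z - 3*cos(x)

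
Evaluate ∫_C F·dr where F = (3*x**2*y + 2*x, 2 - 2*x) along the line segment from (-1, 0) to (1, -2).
-6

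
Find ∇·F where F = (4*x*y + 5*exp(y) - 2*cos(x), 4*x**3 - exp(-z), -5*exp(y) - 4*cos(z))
4*y + 2*sin(x) + 4*sin(z)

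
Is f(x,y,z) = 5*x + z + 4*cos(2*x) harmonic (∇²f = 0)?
No, ∇²f = -16*cos(2*x)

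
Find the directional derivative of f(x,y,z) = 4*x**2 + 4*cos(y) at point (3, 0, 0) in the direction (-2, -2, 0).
-12*sqrt(2)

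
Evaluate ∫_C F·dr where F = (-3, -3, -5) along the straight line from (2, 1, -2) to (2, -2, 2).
-11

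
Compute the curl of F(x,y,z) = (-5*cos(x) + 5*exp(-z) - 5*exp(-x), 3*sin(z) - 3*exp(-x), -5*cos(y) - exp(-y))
(5*sin(y) - 3*cos(z) + exp(-y), -5*exp(-z), 3*exp(-x))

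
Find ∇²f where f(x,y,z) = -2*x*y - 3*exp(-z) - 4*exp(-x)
-3*exp(-z) - 4*exp(-x)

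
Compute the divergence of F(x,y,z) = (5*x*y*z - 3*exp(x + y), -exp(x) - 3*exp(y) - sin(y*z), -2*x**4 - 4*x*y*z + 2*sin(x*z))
-4*x*y + 2*x*cos(x*z) + 5*y*z - z*cos(y*z) - 3*exp(y) - 3*exp(x + y)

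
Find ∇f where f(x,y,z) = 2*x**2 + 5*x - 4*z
(4*x + 5, 0, -4)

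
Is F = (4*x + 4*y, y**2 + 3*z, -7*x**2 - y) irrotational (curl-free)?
No, ∇×F = (-4, 14*x, -4)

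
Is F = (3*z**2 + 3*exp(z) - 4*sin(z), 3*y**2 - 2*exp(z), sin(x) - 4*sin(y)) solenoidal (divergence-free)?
No, ∇·F = 6*y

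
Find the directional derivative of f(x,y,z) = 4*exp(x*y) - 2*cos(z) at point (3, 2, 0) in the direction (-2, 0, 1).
-16*sqrt(5)*exp(6)/5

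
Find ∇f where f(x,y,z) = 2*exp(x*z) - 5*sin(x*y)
(-5*y*cos(x*y) + 2*z*exp(x*z), -5*x*cos(x*y), 2*x*exp(x*z))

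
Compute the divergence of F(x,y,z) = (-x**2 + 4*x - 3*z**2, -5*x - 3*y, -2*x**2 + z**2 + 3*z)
-2*x + 2*z + 4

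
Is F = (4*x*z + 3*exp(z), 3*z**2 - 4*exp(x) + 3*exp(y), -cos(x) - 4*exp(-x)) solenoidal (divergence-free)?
No, ∇·F = 4*z + 3*exp(y)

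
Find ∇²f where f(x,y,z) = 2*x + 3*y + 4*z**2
8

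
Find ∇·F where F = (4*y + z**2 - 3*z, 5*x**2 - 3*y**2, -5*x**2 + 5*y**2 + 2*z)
2 - 6*y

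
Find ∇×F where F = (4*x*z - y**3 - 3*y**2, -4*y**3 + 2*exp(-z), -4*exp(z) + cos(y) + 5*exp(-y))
(-sin(y) + 2*exp(-z) - 5*exp(-y), 4*x, 3*y*(y + 2))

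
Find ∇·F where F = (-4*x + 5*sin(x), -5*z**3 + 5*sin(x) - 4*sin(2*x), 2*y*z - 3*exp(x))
2*y + 5*cos(x) - 4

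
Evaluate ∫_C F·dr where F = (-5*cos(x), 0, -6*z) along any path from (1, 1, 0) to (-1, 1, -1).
-3 + 10*sin(1)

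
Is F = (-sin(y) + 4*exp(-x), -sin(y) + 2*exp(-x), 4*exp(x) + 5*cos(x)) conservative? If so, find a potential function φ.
No, ∇×F = (0, -4*exp(x) + 5*sin(x), cos(y) - 2*exp(-x)) ≠ 0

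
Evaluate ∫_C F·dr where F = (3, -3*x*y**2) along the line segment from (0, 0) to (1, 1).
9/4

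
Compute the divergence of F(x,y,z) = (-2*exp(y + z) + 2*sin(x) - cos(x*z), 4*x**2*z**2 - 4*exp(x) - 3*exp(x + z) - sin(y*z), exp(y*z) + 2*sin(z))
y*exp(y*z) + z*sin(x*z) - z*cos(y*z) + 2*cos(x) + 2*cos(z)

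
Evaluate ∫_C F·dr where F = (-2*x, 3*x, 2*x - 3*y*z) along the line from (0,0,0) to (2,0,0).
-4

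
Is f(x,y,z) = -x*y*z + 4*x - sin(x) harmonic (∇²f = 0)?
No, ∇²f = sin(x)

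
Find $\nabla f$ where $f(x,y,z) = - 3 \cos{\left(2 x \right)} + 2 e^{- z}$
(6*sin(2*x), 0, -2*exp(-z))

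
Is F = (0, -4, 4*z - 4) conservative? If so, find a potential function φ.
Yes, F is conservative. φ = -4*y + 2*z**2 - 4*z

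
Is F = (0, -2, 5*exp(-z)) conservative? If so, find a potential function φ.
Yes, F is conservative. φ = -2*y - 5*exp(-z)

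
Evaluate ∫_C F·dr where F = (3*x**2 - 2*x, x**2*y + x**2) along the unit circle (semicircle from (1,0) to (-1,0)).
-2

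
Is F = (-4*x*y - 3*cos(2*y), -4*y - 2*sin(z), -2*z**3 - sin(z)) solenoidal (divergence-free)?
No, ∇·F = -4*y - 6*z**2 - cos(z) - 4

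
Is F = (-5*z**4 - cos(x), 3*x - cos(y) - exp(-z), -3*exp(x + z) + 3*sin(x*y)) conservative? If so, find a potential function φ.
No, ∇×F = (3*x*cos(x*y) - exp(-z), -3*y*cos(x*y) - 20*z**3 + 3*exp(x + z), 3) ≠ 0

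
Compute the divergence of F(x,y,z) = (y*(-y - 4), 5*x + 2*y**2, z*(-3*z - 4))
4*y - 6*z - 4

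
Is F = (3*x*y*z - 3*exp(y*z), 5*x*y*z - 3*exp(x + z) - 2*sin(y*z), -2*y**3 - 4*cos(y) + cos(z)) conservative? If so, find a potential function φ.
No, ∇×F = (-5*x*y - 6*y**2 + 2*y*cos(y*z) + 3*exp(x + z) + 4*sin(y), 3*y*(x - exp(y*z)), -3*x*z + 5*y*z + 3*z*exp(y*z) - 3*exp(x + z)) ≠ 0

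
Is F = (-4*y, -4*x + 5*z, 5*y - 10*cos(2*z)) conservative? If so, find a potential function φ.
Yes, F is conservative. φ = -4*x*y + 5*y*z - 5*sin(2*z)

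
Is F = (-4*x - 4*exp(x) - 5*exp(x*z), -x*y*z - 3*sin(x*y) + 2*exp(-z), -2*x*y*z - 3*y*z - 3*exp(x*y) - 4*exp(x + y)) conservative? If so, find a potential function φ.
No, ∇×F = (x*y - 2*x*z - 3*x*exp(x*y) - 3*z - 4*exp(x + y) + 2*exp(-z), -5*x*exp(x*z) + 2*y*z + 3*y*exp(x*y) + 4*exp(x + y), -y*(z + 3*cos(x*y))) ≠ 0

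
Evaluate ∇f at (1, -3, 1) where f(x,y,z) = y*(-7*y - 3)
(0, 39, 0)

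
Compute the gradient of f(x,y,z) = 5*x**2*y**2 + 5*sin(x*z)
(10*x*y**2 + 5*z*cos(x*z), 10*x**2*y, 5*x*cos(x*z))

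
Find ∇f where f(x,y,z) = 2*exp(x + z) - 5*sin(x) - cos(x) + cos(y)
(2*exp(x + z) + sin(x) - 5*cos(x), -sin(y), 2*exp(x + z))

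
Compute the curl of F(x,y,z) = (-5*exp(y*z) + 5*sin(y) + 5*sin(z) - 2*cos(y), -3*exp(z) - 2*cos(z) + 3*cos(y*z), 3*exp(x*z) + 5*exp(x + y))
(3*y*sin(y*z) + 3*exp(z) + 5*exp(x + y) - 2*sin(z), -5*y*exp(y*z) - 3*z*exp(x*z) - 5*exp(x + y) + 5*cos(z), 5*z*exp(y*z) - 2*sin(y) - 5*cos(y))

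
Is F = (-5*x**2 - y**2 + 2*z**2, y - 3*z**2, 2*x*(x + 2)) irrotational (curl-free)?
No, ∇×F = (6*z, -4*x + 4*z - 4, 2*y)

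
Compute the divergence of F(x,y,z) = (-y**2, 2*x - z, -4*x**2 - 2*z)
-2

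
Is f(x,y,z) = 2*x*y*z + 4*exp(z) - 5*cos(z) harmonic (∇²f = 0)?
No, ∇²f = 4*exp(z) + 5*cos(z)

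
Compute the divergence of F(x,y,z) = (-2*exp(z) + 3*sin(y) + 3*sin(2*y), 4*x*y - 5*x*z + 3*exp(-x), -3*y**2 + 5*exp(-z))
4*x - 5*exp(-z)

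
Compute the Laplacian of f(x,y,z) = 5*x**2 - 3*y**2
4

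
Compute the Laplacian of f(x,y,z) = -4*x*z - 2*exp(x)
-2*exp(x)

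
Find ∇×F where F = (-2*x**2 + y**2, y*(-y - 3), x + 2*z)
(0, -1, -2*y)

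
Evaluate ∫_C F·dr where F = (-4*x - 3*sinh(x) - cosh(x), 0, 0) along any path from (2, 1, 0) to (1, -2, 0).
-3*cosh(1) - sinh(1) + sinh(2) + 6 + 3*cosh(2)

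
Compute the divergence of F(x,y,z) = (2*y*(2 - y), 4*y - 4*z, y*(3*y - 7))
4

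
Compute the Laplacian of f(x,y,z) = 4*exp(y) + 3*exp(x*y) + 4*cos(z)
3*x**2*exp(x*y) + 3*y**2*exp(x*y) + 4*exp(y) - 4*cos(z)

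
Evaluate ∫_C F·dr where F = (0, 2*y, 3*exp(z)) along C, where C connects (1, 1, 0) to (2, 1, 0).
0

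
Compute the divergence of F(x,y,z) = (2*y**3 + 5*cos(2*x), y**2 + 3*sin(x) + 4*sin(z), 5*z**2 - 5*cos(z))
2*y + 10*z - 10*sin(2*x) + 5*sin(z)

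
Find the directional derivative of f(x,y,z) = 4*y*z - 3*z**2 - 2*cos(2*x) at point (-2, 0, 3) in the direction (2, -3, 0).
-4*sqrt(13)*(2*sin(4) + 9)/13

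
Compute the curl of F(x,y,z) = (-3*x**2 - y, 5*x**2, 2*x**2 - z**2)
(0, -4*x, 10*x + 1)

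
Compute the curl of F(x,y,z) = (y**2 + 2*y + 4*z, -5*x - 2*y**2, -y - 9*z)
(-1, 4, -2*y - 7)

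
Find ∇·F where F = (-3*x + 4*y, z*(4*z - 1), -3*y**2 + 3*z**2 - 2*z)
6*z - 5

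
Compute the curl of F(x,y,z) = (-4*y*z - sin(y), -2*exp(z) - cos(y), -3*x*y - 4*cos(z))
(-3*x + 2*exp(z), -y, 4*z + cos(y))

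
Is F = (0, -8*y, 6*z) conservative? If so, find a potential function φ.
Yes, F is conservative. φ = -4*y**2 + 3*z**2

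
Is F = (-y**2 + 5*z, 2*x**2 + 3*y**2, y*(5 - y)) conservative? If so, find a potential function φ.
No, ∇×F = (5 - 2*y, 5, 4*x + 2*y) ≠ 0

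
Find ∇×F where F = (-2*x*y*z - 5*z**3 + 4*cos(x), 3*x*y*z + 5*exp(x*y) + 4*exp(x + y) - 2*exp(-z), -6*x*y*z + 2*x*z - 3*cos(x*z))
(-3*x*y - 6*x*z - 2*exp(-z), -2*x*y + 6*y*z - 15*z**2 - 3*z*sin(x*z) - 2*z, 2*x*z + 3*y*z + 5*y*exp(x*y) + 4*exp(x + y))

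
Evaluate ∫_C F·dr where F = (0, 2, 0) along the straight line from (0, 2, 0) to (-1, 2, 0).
0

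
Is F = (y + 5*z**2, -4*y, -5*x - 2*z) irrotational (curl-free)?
No, ∇×F = (0, 10*z + 5, -1)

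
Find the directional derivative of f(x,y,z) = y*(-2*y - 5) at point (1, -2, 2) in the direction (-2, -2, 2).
-sqrt(3)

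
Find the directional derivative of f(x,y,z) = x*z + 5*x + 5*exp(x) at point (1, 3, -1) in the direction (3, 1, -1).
sqrt(11)*(11 + 15*E)/11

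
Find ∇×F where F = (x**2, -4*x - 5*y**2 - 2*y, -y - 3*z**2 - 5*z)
(-1, 0, -4)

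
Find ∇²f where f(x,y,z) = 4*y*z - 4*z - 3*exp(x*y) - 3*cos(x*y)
3*(x**2 + y**2)*(-exp(x*y) + cos(x*y))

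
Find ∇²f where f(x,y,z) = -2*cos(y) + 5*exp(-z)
2*cos(y) + 5*exp(-z)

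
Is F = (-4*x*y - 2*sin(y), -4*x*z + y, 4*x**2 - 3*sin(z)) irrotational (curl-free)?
No, ∇×F = (4*x, -8*x, 4*x - 4*z + 2*cos(y))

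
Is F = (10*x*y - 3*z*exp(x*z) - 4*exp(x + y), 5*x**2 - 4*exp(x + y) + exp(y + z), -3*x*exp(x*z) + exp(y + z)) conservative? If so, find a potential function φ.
Yes, F is conservative. φ = 5*x**2*y - 3*exp(x*z) - 4*exp(x + y) + exp(y + z)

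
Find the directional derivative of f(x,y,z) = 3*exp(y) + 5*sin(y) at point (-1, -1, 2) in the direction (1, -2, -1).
-sqrt(6)*(3 + 5*E*cos(1))*exp(-1)/3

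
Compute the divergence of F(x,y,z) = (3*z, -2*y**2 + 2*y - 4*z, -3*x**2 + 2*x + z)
3 - 4*y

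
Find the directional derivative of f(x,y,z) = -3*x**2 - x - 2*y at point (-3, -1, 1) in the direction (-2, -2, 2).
-5*sqrt(3)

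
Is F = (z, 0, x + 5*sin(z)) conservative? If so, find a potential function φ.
Yes, F is conservative. φ = x*z - 5*cos(z)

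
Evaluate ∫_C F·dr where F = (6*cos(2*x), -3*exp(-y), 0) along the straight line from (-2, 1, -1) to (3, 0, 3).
3*sin(4) - 3*exp(-1) + 3*sin(6) + 3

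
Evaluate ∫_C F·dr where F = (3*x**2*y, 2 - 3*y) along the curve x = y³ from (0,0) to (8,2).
4598/5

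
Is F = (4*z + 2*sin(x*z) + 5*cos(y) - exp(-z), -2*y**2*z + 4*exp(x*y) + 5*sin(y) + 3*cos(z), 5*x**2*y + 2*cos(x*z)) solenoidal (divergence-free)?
No, ∇·F = 4*x*exp(x*y) - 2*x*sin(x*z) - 4*y*z + 2*z*cos(x*z) + 5*cos(y)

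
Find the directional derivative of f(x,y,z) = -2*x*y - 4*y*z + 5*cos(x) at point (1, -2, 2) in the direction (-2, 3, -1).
sqrt(14)*(-23 + 5*sin(1))/7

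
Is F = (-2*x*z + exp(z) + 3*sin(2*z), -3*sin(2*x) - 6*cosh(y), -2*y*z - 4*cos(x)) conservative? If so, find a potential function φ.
No, ∇×F = (-2*z, -2*x + exp(z) - 4*sin(x) + 6*cos(2*z), -6*cos(2*x)) ≠ 0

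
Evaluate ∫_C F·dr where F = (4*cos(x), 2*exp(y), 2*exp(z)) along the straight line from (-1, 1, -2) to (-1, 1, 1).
-(2 - 2*exp(3))*exp(-2)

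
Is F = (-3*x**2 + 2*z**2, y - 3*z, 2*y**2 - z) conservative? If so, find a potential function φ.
No, ∇×F = (4*y + 3, 4*z, 0) ≠ 0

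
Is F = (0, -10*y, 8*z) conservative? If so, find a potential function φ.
Yes, F is conservative. φ = -5*y**2 + 4*z**2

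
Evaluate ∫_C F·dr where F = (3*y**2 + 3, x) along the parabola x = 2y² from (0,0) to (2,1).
29/3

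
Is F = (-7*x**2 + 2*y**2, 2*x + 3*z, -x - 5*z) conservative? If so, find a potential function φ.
No, ∇×F = (-3, 1, 2 - 4*y) ≠ 0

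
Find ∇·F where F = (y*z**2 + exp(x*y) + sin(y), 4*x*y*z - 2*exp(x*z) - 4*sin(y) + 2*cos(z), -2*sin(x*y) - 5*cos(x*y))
4*x*z + y*exp(x*y) - 4*cos(y)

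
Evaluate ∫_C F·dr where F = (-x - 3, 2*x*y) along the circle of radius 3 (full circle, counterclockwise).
0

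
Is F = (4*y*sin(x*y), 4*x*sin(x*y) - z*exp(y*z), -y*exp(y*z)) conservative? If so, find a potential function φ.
Yes, F is conservative. φ = -exp(y*z) - 4*cos(x*y)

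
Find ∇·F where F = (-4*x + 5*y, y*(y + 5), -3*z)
2*y - 2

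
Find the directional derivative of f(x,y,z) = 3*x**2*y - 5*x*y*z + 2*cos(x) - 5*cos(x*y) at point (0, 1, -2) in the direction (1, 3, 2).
5*sqrt(14)/7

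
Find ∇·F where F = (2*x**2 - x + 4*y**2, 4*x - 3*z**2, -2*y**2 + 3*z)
4*x + 2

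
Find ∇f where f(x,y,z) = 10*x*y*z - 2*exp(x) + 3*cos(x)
(10*y*z - 2*exp(x) - 3*sin(x), 10*x*z, 10*x*y)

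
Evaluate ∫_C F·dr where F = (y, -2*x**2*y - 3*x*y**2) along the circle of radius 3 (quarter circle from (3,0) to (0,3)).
-279*pi/16 - 81/2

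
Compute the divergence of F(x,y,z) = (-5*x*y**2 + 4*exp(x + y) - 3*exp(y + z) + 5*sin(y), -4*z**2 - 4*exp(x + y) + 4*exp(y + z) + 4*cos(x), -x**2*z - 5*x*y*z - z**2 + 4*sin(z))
-x**2 - 5*x*y - 5*y**2 - 2*z + 4*exp(y + z) + 4*cos(z)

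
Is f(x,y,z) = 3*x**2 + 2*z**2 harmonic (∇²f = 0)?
No, ∇²f = 10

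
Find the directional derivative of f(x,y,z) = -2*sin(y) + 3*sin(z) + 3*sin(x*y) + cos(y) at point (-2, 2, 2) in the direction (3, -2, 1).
sqrt(14)*(30*cos(4) + 7*cos(2) + 2*sin(2))/14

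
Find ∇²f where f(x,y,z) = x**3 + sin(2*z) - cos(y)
6*x - 4*sin(2*z) + cos(y)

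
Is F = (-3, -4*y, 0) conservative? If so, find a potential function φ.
Yes, F is conservative. φ = -3*x - 2*y**2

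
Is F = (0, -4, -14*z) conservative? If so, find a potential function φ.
Yes, F is conservative. φ = -4*y - 7*z**2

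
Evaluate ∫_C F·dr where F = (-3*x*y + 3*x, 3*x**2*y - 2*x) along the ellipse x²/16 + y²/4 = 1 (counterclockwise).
-16*pi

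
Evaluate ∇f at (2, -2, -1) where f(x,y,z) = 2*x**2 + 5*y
(8, 5, 0)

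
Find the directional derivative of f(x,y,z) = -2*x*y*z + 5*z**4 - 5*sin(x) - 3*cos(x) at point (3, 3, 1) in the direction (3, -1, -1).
sqrt(11)*(-14 + 9*sin(3) - 15*cos(3))/11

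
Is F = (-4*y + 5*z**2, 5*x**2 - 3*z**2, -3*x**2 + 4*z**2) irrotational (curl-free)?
No, ∇×F = (6*z, 6*x + 10*z, 10*x + 4)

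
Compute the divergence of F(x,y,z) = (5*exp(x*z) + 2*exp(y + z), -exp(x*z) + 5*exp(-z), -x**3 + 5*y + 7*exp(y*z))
7*y*exp(y*z) + 5*z*exp(x*z)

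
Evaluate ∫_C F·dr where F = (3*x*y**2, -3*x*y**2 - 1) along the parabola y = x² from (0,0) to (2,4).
-572/7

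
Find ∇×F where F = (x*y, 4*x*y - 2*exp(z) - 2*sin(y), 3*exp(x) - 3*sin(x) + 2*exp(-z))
(2*exp(z), -3*exp(x) + 3*cos(x), -x + 4*y)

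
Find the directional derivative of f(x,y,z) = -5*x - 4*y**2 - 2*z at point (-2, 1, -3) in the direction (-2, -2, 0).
13*sqrt(2)/2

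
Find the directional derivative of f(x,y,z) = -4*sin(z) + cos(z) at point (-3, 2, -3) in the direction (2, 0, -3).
3*sqrt(13)*(4*cos(3) - sin(3))/13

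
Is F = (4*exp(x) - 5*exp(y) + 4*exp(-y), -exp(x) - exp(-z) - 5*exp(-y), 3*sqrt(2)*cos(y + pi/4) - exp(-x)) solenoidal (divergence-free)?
No, ∇·F = 4*exp(x) + 5*exp(-y)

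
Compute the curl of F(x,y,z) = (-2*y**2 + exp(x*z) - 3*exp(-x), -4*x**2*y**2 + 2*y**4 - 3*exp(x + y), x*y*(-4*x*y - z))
(x*(-8*x*y - z), 8*x*y**2 + x*exp(x*z) + y*z, -8*x*y**2 + 4*y - 3*exp(x + y))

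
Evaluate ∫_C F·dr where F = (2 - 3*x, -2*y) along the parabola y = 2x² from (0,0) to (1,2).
-7/2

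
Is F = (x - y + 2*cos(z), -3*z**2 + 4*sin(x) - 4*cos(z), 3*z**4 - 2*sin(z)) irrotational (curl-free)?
No, ∇×F = (6*z - 4*sin(z), -2*sin(z), 4*cos(x) + 1)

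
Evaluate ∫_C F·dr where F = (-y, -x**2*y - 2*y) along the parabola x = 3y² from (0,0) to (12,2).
-116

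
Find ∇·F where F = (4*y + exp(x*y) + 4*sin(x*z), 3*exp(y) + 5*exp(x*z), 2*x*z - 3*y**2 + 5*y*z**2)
2*x + 10*y*z + y*exp(x*y) + 4*z*cos(x*z) + 3*exp(y)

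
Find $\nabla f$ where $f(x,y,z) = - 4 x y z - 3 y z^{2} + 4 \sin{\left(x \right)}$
(-4*y*z + 4*cos(x), z*(-4*x - 3*z), 2*y*(-2*x - 3*z))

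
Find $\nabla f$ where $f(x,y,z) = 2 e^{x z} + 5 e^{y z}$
(2*z*exp(x*z), 5*z*exp(y*z), 2*x*exp(x*z) + 5*y*exp(y*z))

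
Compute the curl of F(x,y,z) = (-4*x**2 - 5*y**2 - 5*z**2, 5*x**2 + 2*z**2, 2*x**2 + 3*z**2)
(-4*z, -4*x - 10*z, 10*x + 10*y)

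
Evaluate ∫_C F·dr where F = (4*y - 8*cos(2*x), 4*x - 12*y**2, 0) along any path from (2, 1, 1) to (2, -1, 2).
-8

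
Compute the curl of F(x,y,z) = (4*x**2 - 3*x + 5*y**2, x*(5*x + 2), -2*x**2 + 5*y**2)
(10*y, 4*x, 10*x - 10*y + 2)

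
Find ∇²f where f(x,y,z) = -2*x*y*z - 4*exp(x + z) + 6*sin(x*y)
-6*x**2*sin(x*y) - 6*y**2*sin(x*y) - 8*exp(x + z)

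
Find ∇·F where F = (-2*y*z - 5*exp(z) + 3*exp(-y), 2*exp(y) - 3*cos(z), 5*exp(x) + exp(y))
2*exp(y)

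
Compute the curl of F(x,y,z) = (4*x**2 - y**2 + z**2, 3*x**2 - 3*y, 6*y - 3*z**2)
(6, 2*z, 6*x + 2*y)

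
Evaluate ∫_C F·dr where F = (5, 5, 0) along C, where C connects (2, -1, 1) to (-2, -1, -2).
-20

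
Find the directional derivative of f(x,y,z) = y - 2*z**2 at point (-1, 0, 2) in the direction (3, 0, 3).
-4*sqrt(2)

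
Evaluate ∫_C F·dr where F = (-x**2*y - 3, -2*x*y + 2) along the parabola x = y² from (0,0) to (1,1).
-25/14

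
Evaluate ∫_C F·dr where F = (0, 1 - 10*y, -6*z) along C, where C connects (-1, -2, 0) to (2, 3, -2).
-32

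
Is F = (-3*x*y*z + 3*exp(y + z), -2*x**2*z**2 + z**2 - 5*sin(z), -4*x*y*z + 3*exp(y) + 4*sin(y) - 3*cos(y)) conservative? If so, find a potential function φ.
No, ∇×F = (4*x**2*z - 4*x*z - 2*z + 3*exp(y) + 3*sin(y) + 4*cos(y) + 5*cos(z), -3*x*y + 4*y*z + 3*exp(y + z), -4*x*z**2 + 3*x*z - 3*exp(y + z)) ≠ 0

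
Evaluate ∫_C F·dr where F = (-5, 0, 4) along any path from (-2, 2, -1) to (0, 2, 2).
2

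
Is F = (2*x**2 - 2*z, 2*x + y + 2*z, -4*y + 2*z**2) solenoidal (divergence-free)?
No, ∇·F = 4*x + 4*z + 1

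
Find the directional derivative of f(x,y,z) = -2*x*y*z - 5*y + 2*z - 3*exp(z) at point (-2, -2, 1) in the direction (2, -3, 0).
11*sqrt(13)/13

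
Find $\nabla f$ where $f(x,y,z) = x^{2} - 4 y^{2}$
(2*x, -8*y, 0)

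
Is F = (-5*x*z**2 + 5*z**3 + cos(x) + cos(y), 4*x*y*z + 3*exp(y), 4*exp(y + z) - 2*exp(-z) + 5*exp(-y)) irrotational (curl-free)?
No, ∇×F = ((4*(-x*y + exp(y + z))*exp(y) - 5)*exp(-y), 5*z*(-2*x + 3*z), 4*y*z + sin(y))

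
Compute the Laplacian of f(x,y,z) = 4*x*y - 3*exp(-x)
-3*exp(-x)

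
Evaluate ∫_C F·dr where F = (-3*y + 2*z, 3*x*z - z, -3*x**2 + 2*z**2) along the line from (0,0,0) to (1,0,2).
16/3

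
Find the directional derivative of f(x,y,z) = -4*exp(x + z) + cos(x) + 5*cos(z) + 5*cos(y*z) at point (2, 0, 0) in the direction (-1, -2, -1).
sqrt(6)*(sin(2) + 8*exp(2))/6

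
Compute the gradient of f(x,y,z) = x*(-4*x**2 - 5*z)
(-12*x**2 - 5*z, 0, -5*x)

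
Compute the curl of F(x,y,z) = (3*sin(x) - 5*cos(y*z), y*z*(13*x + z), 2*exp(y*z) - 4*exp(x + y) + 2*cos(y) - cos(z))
(-y*z - y*(13*x + z) + 2*z*exp(y*z) - 4*exp(x + y) - 2*sin(y), 5*y*sin(y*z) + 4*exp(x + y), z*(13*y - 5*sin(y*z)))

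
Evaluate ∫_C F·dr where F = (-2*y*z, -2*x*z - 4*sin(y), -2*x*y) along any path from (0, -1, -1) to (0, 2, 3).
-4*cos(1) + 4*cos(2)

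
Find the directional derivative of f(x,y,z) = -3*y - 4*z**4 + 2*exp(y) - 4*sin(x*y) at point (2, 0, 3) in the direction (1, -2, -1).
75*sqrt(6)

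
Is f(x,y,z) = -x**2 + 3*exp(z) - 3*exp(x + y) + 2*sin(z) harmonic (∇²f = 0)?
No, ∇²f = 3*exp(z) - 6*exp(x + y) - 2*sin(z) - 2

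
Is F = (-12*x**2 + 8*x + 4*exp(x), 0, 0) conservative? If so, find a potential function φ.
Yes, F is conservative. φ = -4*x**3 + 4*x**2 + 4*exp(x)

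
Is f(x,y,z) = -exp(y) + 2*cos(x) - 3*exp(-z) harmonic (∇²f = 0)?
No, ∇²f = -exp(y) - 2*cos(x) - 3*exp(-z)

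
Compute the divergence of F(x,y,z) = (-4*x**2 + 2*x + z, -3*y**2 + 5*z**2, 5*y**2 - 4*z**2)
-8*x - 6*y - 8*z + 2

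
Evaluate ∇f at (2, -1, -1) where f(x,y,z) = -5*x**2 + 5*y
(-20, 5, 0)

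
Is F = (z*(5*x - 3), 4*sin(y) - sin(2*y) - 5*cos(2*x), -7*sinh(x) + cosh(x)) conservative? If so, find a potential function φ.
No, ∇×F = (0, 5*x - sinh(x) + 7*cosh(x) - 3, 10*sin(2*x)) ≠ 0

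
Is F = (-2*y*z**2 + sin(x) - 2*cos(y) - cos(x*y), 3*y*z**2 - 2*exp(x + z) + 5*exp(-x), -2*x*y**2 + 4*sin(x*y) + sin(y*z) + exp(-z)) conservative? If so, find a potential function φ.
No, ∇×F = (-4*x*y + 4*x*cos(x*y) - 6*y*z + z*cos(y*z) + 2*exp(x + z), 2*y*(y - 2*z - 2*cos(x*y)), -x*sin(x*y) + 2*z**2 - 2*exp(x + z) - 2*sin(y) - 5*exp(-x)) ≠ 0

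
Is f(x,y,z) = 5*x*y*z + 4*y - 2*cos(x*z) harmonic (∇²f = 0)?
No, ∇²f = 2*(x**2 + z**2)*cos(x*z)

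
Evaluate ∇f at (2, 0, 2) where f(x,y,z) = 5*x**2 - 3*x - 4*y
(17, -4, 0)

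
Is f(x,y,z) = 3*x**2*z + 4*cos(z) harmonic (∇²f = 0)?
No, ∇²f = 6*z - 4*cos(z)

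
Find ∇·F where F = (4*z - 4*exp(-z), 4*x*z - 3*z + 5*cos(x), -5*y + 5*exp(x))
0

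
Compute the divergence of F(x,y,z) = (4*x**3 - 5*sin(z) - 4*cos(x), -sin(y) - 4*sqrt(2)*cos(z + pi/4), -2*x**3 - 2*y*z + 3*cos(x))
12*x**2 - 2*y + 4*sin(x) - cos(y)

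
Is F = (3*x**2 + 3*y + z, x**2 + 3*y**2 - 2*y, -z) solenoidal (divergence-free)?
No, ∇·F = 6*x + 6*y - 3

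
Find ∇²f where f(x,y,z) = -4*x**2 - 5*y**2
-18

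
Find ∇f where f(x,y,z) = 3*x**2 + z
(6*x, 0, 1)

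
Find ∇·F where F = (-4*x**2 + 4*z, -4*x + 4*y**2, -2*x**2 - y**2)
-8*x + 8*y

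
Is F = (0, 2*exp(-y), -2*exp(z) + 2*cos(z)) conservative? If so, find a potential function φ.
Yes, F is conservative. φ = -2*exp(z) + 2*sin(z) - 2*exp(-y)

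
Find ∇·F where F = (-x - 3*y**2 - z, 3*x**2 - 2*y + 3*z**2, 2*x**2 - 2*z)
-5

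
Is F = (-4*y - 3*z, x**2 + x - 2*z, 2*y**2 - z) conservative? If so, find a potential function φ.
No, ∇×F = (4*y + 2, -3, 2*x + 5) ≠ 0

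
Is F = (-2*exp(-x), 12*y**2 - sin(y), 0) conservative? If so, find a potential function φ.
Yes, F is conservative. φ = 4*y**3 + cos(y) + 2*exp(-x)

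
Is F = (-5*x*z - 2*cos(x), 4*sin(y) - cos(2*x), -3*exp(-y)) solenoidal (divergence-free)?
No, ∇·F = -5*z + 2*sin(x) + 4*cos(y)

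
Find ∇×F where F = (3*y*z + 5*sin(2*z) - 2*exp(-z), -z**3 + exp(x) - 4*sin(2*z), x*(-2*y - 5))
(-2*x + 3*z**2 + 8*cos(2*z), 5*y + 10*cos(2*z) + 5 + 2*exp(-z), -3*z + exp(x))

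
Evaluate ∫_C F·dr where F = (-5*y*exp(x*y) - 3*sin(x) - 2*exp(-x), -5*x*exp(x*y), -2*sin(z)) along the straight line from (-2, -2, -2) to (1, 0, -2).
-2*exp(2) - 5 + 2*exp(-1) - 3*cos(2) + 3*cos(1) + 5*exp(4)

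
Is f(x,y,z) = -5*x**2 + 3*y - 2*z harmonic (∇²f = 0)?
No, ∇²f = -10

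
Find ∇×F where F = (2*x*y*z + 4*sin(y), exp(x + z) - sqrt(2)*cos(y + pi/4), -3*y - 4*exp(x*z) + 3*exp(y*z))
(3*z*exp(y*z) - exp(x + z) - 3, 2*x*y + 4*z*exp(x*z), -2*x*z + exp(x + z) - 4*cos(y))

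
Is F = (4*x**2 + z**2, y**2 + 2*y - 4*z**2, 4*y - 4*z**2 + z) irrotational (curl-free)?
No, ∇×F = (8*z + 4, 2*z, 0)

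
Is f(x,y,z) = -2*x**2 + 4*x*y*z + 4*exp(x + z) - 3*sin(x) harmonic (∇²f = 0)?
No, ∇²f = 8*exp(x + z) + 3*sin(x) - 4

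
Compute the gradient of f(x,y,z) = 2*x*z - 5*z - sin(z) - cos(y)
(2*z, sin(y), 2*x - cos(z) - 5)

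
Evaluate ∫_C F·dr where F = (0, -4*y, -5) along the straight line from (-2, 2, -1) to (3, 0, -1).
8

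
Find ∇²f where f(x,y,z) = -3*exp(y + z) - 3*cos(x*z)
3*x**2*cos(x*z) + 3*z**2*cos(x*z) - 6*exp(y + z)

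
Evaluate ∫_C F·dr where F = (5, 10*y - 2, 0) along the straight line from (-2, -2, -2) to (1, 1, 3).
-6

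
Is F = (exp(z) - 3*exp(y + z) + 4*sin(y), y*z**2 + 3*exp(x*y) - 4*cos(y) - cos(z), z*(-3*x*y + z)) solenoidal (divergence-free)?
No, ∇·F = -3*x*y + 3*x*exp(x*y) + z**2 + 2*z + 4*sin(y)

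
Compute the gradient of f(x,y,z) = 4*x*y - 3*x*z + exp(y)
(4*y - 3*z, 4*x + exp(y), -3*x)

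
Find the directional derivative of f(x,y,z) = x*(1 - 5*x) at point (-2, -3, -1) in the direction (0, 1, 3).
0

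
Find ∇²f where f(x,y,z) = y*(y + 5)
2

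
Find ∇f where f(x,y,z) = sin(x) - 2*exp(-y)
(cos(x), 2*exp(-y), 0)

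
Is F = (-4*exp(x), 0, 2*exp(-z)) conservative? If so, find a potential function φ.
Yes, F is conservative. φ = -4*exp(x) - 2*exp(-z)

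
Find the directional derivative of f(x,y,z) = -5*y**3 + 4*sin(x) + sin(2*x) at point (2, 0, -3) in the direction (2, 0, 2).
sqrt(2)*(2*cos(2) + cos(4))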